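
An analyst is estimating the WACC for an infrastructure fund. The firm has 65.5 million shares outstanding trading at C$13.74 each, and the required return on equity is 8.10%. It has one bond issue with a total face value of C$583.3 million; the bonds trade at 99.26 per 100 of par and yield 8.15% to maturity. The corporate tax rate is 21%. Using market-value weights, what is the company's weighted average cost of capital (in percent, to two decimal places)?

7.45%

Market value of equity E = 13.74 × 65.5m = 899.97m. Market value of debt D = 583.3m × 99.26/100 = 578.98358m.
Total capital V = 899.97 + 578.98358 = 1478.95358.
Equity: weight = 899.97/1478.95358 = 0.6085; cost = 8.1%.
Bonds outstanding: weight = 578.98358/1478.95358 = 0.3915; after-tax cost = 8.15% × (1 − 21%) = 6.4385%.
WACC = 0.6085 × 8.1000% + 0.3915 × 6.4385% = 7.4496%.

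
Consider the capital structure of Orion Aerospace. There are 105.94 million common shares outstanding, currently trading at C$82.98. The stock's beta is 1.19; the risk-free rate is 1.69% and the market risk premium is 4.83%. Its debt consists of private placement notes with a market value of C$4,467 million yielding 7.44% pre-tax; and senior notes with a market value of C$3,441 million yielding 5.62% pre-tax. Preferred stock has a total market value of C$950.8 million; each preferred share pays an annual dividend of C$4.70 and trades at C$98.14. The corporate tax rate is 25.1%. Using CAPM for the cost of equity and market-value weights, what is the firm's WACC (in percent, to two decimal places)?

Cost of equity via CAPM: Re = 1.69% + 1.19 × 4.83% = 7.4377%.
Cost of preferred: Rp = 4.7 / 98.14 = 4.7891%.
Market value of equity E = 82.98 × 105.94m = 8790.9012m.
Total capital V = 8790.9012 + 950.8 + 4467 + 3441 = 17649.7012.
Equity: weight = 8790.9012/17649.7012 = 0.4981; cost = 7.4377%.
Preferred: weight = 950.8/17649.7012 = 0.0539; cost = 4.7891%.
Private placement notes: weight = 4467/17649.7012 = 0.2531; after-tax cost = 7.44% × (1 − 25.1%) = 5.5726%.
Senior notes: weight = 3441/17649.7012 = 0.1950; after-tax cost = 5.62% × (1 − 25.1%) = 4.2094%.
WACC = 0.4981 × 7.4377% + 0.0539 × 4.7891% + 0.2531 × 5.5726% + 0.1950 × 4.2094% = 6.1936%.

6.19%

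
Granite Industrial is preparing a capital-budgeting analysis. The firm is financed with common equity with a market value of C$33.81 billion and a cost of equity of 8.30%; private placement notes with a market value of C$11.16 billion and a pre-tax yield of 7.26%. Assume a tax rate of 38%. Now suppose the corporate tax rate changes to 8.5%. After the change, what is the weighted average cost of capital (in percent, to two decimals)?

After the change:
Total capital V = 33.81 + 11.16 = 44.97.
Equity: weight = 33.81/44.97 = 0.7518; cost = 8.3%.
Private placement notes: weight = 11.16/44.97 = 0.2482; after-tax cost = 7.26% × (1 − 8.5%) = 6.6429%.
WACC = 0.7518 × 8.3000% + 0.2482 × 6.6429% = 7.8888%.

7.89%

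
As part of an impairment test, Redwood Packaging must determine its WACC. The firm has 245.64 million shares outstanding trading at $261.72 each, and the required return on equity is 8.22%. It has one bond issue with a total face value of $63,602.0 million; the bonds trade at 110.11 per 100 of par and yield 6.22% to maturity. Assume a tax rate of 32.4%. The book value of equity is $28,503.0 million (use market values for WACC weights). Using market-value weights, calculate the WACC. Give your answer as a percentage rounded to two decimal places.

Market value of equity E = 261.72 × 245.64m = 64288.9008m. Market value of debt D = 63602m × 110.11/100 = 70032.1622m.
Total capital V = 64288.9008 + 70032.1622 = 134321.063.
Equity: weight = 64288.9008/134321.063 = 0.4786; cost = 8.22%.
Bonds outstanding: weight = 70032.1622/134321.063 = 0.5214; after-tax cost = 6.22% × (1 − 32.4%) = 4.2047%.
WACC = 0.4786 × 8.2200% + 0.5214 × 4.2047% = 6.1265%.

6.13%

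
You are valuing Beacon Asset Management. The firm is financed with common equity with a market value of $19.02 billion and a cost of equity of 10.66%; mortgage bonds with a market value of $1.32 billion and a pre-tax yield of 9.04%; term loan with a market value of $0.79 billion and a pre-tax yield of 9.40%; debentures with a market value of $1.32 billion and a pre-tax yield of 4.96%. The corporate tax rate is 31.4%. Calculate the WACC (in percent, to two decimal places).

Total capital V = 19.02 + 1.32 + 0.79 + 1.32 = 22.45.
Equity: weight = 19.02/22.45 = 0.8472; cost = 10.66%.
Mortgage bonds: weight = 1.32/22.45 = 0.0588; after-tax cost = 9.04% × (1 − 31.4%) = 6.2014%.
Term loan: weight = 0.79/22.45 = 0.0352; after-tax cost = 9.4% × (1 − 31.4%) = 6.4484%.
Debentures: weight = 1.32/22.45 = 0.0588; after-tax cost = 4.96% × (1 − 31.4%) = 3.4026%.
WACC = 0.8472 × 10.6600% + 0.0588 × 6.2014% + 0.0352 × 6.4484% + 0.0588 × 3.4026% = 9.8229%.

9.82%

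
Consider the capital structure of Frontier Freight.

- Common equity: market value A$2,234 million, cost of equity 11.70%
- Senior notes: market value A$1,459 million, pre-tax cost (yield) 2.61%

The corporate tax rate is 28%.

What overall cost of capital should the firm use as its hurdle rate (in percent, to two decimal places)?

Total capital V = 2234 + 1459 = 3693.
Equity: weight = 2234/3693 = 0.6049; cost = 11.7%.
Senior notes: weight = 1459/3693 = 0.3951; after-tax cost = 2.61% × (1 − 28%) = 1.8792%.
WACC = 0.6049 × 11.7000% + 0.3951 × 1.8792% = 7.8201%.

7.82%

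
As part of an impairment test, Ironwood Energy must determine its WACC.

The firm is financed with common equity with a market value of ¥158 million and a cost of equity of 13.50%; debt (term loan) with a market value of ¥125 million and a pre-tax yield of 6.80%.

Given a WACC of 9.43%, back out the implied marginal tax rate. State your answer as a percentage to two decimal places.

Total capital V = 158 + 125 = 283.
Equity weight = 158/283 = 0.5583.
Term loan weight = 125/283 = 0.4417.
Equity contribution = 0.5583 × 13.5% = 7.5371%.
Debt contribution must be 9.43% − 7.5371% = 1.8929%.
0.4417 × 6.8% × (1 − T) = 1.8929%  ⇒  (1 − T) = 0.6302.
T = 36.9776%.

36.98%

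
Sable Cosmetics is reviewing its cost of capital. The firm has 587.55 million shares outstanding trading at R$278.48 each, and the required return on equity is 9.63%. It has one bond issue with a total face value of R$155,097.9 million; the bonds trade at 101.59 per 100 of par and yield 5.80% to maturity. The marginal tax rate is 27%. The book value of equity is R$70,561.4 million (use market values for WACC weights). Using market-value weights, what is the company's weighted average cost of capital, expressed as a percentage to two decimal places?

6.98%

Market value of equity E = 278.48 × 587.55m = 163620.924m. Market value of debt D = 155097.9m × 101.59/100 = 157563.95661m.
Total capital V = 163620.924 + 157563.95661 = 321184.88061.
Equity: weight = 163620.924/321184.88061 = 0.5094; cost = 9.63%.
Bonds outstanding: weight = 157563.95661/321184.88061 = 0.4906; after-tax cost = 5.8% × (1 − 27%) = 4.2340%.
WACC = 0.5094 × 9.6300% + 0.4906 × 4.2340% = 6.9829%.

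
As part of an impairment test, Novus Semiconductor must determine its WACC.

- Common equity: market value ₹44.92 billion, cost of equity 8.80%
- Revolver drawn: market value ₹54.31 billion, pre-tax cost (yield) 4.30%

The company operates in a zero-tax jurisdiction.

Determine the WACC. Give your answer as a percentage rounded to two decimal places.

Total capital V = 44.92 + 54.31 = 99.23.
Equity: weight = 44.92/99.23 = 0.4527; cost = 8.8%.
Revolver drawn: weight = 54.31/99.23 = 0.5473; after-tax cost = 4.3% × (1 − 0%) = 4.3000%.
WACC = 0.4527 × 8.8000% + 0.5473 × 4.3000% = 6.3371%.

6.34%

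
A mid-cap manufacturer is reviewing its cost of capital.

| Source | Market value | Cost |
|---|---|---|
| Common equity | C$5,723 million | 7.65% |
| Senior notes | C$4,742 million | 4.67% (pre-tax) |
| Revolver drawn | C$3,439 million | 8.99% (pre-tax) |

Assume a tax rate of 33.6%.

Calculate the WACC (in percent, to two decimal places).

5.68%

Total capital V = 5723 + 4742 + 3439 = 13904.
Equity: weight = 5723/13904 = 0.4116; cost = 7.65%.
Senior notes: weight = 4742/13904 = 0.3411; after-tax cost = 4.67% × (1 − 33.6%) = 3.1009%.
Revolver drawn: weight = 3439/13904 = 0.2473; after-tax cost = 8.99% × (1 − 33.6%) = 5.9694%.
WACC = 0.4116 × 7.6500% + 0.3411 × 3.1009% + 0.2473 × 5.9694% = 5.6828%.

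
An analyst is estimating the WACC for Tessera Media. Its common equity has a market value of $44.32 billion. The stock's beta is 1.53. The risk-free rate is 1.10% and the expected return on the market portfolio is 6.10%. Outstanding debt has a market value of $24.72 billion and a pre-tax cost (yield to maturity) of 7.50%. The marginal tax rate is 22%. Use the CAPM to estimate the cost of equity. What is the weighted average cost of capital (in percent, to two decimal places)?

Market risk premium = 6.1% − 1.1% = 5.0%.
Cost of equity via CAPM: Re = 1.1% + 1.53 × 5.0% = 8.7500%.
Total capital V = 44.32 + 24.72 = 69.04.
Equity: weight = 44.32/69.04 = 0.6419; cost = 8.75%.
Debt: weight = 24.72/69.04 = 0.3581; after-tax cost = 7.5% × (1 − 22%) = 5.8500%.
WACC = 0.6419 × 8.7500% + 0.3581 × 5.8500% = 7.7116%.

7.71%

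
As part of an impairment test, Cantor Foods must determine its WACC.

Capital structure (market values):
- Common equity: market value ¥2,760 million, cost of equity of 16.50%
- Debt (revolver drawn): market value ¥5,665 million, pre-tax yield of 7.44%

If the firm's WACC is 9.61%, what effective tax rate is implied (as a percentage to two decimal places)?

Total capital V = 2760 + 5665 = 8425.
Equity weight = 2760/8425 = 0.3276.
Revolver drawn weight = 5665/8425 = 0.6724.
Equity contribution = 0.3276 × 16.5% = 5.4053%.
Debt contribution must be 9.61% − 5.4053% = 4.2047%.
0.6724 × 7.44% × (1 − T) = 4.2047%  ⇒  (1 − T) = 0.8405.
T = 15.9519%.

15.95%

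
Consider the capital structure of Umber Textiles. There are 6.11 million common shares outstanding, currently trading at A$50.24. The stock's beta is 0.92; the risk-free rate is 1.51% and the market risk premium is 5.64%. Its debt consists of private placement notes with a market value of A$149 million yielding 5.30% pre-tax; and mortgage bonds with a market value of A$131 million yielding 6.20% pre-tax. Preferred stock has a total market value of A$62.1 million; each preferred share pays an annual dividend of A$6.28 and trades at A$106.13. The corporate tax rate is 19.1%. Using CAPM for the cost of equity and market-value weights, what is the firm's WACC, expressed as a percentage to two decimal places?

5.73%

Cost of equity via CAPM: Re = 1.51% + 0.92 × 5.64% = 6.6988%.
Cost of preferred: Rp = 6.28 / 106.13 = 5.9173%.
Market value of equity E = 50.24 × 6.11m = 306.9664m.
Total capital V = 306.9664 + 62.1 + 149 + 131 = 649.0664.
Equity: weight = 306.9664/649.0664 = 0.4729; cost = 6.6988%.
Preferred: weight = 62.1/649.0664 = 0.0957; cost = 5.9173%.
Private placement notes: weight = 149/649.0664 = 0.2296; after-tax cost = 5.3% × (1 − 19.1%) = 4.2877%.
Mortgage bonds: weight = 131/649.0664 = 0.2018; after-tax cost = 6.2% × (1 − 19.1%) = 5.0158%.
WACC = 0.4729 × 6.6988% + 0.0957 × 5.9173% + 0.2296 × 4.2877% + 0.2018 × 5.0158% = 5.7309%.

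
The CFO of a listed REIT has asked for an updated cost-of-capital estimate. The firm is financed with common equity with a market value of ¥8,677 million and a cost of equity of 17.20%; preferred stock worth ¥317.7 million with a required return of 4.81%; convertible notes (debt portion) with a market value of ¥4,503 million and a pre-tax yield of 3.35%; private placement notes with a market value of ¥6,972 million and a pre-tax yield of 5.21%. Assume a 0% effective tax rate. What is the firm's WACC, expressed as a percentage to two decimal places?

Total capital V = 8677 + 317.7 + 4503 + 6972 = 20469.7.
Equity: weight = 8677/20469.7 = 0.4239; cost = 17.2%.
Preferred: weight = 317.7/20469.7 = 0.0155; cost = 4.81%.
Convertible notes (debt portion): weight = 4503/20469.7 = 0.2200; after-tax cost = 3.35% × (1 − 0%) = 3.3500%.
Private placement notes: weight = 6972/20469.7 = 0.3406; after-tax cost = 5.21% × (1 − 0%) = 5.2100%.
WACC = 0.4239 × 17.2000% + 0.0155 × 4.8100% + 0.2200 × 3.3500% + 0.3406 × 5.2100% = 9.8771%.

9.88%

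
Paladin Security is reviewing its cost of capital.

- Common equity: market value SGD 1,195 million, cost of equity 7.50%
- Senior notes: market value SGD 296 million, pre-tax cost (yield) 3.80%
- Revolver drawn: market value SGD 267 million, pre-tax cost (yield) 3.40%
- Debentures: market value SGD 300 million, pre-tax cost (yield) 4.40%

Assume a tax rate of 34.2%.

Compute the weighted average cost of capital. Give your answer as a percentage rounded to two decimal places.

Total capital V = 1195 + 296 + 267 + 300 = 2058.
Equity: weight = 1195/2058 = 0.5807; cost = 7.5%.
Senior notes: weight = 296/2058 = 0.1438; after-tax cost = 3.8% × (1 − 34.2%) = 2.5004%.
Revolver drawn: weight = 267/2058 = 0.1297; after-tax cost = 3.4% × (1 − 34.2%) = 2.2372%.
Debentures: weight = 300/2058 = 0.1458; after-tax cost = 4.4% × (1 − 34.2%) = 2.8952%.
WACC = 0.5807 × 7.5000% + 0.1438 × 2.5004% + 0.1297 × 2.2372% + 0.1458 × 2.8952% = 5.4269%.

5.43%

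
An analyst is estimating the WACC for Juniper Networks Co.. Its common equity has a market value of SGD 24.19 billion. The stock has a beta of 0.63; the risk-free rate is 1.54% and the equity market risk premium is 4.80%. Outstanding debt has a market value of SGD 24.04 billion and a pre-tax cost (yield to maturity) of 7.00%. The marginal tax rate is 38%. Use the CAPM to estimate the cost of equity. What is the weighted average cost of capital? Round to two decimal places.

4.45%

Cost of equity via CAPM: Re = 1.54% + 0.63 × 4.8% = 4.5640%.
Total capital V = 24.19 + 24.04 = 48.23.
Equity: weight = 24.19/48.23 = 0.5016; cost = 4.564%.
Debt: weight = 24.04/48.23 = 0.4984; after-tax cost = 7% × (1 − 38%) = 4.3400%.
WACC = 0.5016 × 4.5640% + 0.4984 × 4.3400% = 4.4523%.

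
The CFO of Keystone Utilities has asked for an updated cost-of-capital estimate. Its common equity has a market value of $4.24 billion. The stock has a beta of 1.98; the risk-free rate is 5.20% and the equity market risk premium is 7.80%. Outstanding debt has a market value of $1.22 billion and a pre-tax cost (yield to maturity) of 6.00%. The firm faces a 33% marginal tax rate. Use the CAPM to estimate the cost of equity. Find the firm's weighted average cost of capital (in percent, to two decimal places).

16.93%

Cost of equity via CAPM: Re = 5.2% + 1.98 × 7.8% = 20.6440%.
Total capital V = 4.24 + 1.22 = 5.46.
Equity: weight = 4.24/5.46 = 0.7766; cost = 20.644%.
Debt: weight = 1.22/5.46 = 0.2234; after-tax cost = 6% × (1 − 33%) = 4.0200%.
WACC = 0.7766 × 20.6440% + 0.2234 × 4.0200% = 16.9295%.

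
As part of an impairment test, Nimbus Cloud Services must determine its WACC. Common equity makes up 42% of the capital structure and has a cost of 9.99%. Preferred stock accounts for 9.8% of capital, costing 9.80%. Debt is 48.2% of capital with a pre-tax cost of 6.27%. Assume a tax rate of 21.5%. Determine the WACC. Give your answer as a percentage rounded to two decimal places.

7.53%

After-tax cost of debt = 6.27% × (1 − 21.5%) = 4.9219%.
WACC = 0.420 × 9.9900% + 0.098 × 9.8000% + 0.482 × 4.9219% = 7.5286%.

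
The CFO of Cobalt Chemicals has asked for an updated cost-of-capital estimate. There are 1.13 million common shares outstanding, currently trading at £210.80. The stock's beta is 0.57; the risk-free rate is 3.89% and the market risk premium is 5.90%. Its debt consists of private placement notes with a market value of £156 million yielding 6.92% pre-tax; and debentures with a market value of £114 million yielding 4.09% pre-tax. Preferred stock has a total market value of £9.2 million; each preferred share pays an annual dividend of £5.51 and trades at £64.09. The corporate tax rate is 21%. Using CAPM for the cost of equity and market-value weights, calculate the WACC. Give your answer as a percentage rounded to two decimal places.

5.85%

Cost of equity via CAPM: Re = 3.89% + 0.57 × 5.9% = 7.2530%.
Cost of preferred: Rp = 5.51 / 64.09 = 8.5973%.
Market value of equity E = 210.8 × 1.13m = 238.204m.
Total capital V = 238.204 + 9.2 + 156 + 114 = 517.404.
Equity: weight = 238.204/517.404 = 0.4604; cost = 7.253%.
Preferred: weight = 9.2/517.404 = 0.0178; cost = 8.5973%.
Private placement notes: weight = 156/517.404 = 0.3015; after-tax cost = 6.92% × (1 − 21%) = 5.4668%.
Debentures: weight = 114/517.404 = 0.2203; after-tax cost = 4.09% × (1 − 21%) = 3.2311%.
WACC = 0.4604 × 7.2530% + 0.0178 × 8.5973% + 0.3015 × 5.4668% + 0.2203 × 3.2311% = 5.8522%.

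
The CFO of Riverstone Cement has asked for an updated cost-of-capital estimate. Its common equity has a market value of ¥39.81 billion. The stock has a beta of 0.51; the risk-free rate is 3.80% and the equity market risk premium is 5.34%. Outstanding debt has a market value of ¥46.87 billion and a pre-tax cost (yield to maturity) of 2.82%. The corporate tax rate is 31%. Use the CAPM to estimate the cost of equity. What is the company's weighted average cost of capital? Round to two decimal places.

4.05%

Cost of equity via CAPM: Re = 3.8% + 0.51 × 5.34% = 6.5234%.
Total capital V = 39.81 + 46.87 = 86.68.
Equity: weight = 39.81/86.68 = 0.4593; cost = 6.5234%.
Debt: weight = 46.87/86.68 = 0.5407; after-tax cost = 2.82% × (1 − 31%) = 1.9458%.
WACC = 0.4593 × 6.5234% + 0.5407 × 1.9458% = 4.0482%.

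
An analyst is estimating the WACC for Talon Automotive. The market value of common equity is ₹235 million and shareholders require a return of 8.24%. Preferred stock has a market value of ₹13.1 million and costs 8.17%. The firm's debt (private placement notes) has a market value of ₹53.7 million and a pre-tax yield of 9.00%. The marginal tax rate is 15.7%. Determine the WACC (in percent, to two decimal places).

8.12%

Total capital V = 235 + 13.1 + 53.7 = 301.8.
Equity: weight = 235/301.8 = 0.7787; cost = 8.24%.
Preferred: weight = 13.1/301.8 = 0.0434; cost = 8.17%.
Private placement notes: weight = 53.7/301.8 = 0.1779; after-tax cost = 9% × (1 − 15.7%) = 7.5870%.
WACC = 0.7787 × 8.2400% + 0.0434 × 8.1700% + 0.1779 × 7.5870% = 8.1208%.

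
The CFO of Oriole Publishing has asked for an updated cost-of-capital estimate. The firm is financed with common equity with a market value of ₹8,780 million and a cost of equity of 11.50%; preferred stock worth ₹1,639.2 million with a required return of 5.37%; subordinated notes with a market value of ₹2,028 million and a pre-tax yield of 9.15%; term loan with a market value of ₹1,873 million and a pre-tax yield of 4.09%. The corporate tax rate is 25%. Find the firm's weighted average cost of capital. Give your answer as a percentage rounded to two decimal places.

Total capital V = 8780 + 1639.2 + 2028 + 1873 = 14320.2.
Equity: weight = 8780/14320.2 = 0.6131; cost = 11.5%.
Preferred: weight = 1639.2/14320.2 = 0.1145; cost = 5.37%.
Subordinated notes: weight = 2028/14320.2 = 0.1416; after-tax cost = 9.15% × (1 − 25%) = 6.8625%.
Term loan: weight = 1873/14320.2 = 0.1308; after-tax cost = 4.09% × (1 − 25%) = 3.0675%.
WACC = 0.6131 × 11.5000% + 0.1145 × 5.3700% + 0.1416 × 6.8625% + 0.1308 × 3.0675% = 9.0386%.

9.04%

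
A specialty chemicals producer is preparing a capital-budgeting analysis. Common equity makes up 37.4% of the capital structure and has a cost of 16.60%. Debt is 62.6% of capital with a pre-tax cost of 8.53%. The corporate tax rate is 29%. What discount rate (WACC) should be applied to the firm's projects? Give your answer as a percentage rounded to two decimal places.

After-tax cost of debt = 8.53% × (1 − 29%) = 6.0563%.
WACC = 0.374 × 16.6000% + 0.626 × 6.0563% = 9.9996%.

10.00%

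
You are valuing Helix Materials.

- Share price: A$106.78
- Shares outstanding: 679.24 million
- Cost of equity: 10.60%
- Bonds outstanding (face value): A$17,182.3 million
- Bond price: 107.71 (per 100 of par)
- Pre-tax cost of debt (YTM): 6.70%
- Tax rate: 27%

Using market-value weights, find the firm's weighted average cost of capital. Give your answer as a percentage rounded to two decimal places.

Market value of equity E = 106.78 × 679.24m = 72529.2472m. Market value of debt D = 17182.3m × 107.71/100 = 18507.05533m.
Total capital V = 72529.2472 + 18507.05533 = 91036.30253.
Equity: weight = 72529.2472/91036.30253 = 0.7967; cost = 10.6%.
Bonds outstanding: weight = 18507.05533/91036.30253 = 0.2033; after-tax cost = 6.7% × (1 − 27%) = 4.8910%.
WACC = 0.7967 × 10.6000% + 0.2033 × 4.8910% = 9.4394%.

9.44%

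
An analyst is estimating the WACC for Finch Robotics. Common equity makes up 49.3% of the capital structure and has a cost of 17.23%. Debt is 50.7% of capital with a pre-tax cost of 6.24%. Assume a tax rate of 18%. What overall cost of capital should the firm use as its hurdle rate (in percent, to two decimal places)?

After-tax cost of debt = 6.24% × (1 − 18%) = 5.1168%.
WACC = 0.493 × 17.2300% + 0.507 × 5.1168% = 11.0886%.

11.09%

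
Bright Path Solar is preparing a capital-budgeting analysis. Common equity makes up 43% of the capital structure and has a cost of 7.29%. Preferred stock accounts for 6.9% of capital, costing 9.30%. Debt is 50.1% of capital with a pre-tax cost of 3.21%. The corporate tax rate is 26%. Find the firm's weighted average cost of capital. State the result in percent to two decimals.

After-tax cost of debt = 3.21% × (1 − 26%) = 2.3754%.
WACC = 0.430 × 7.2900% + 0.069 × 9.3000% + 0.501 × 2.3754% = 4.9665%.

4.97%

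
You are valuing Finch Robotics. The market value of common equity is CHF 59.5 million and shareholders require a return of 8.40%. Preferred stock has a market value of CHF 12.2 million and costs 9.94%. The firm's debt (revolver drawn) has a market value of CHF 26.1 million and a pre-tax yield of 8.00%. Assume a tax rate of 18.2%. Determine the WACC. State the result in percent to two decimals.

Total capital V = 59.5 + 12.2 + 26.1 = 97.8.
Equity: weight = 59.5/97.8 = 0.6084; cost = 8.4%.
Preferred: weight = 12.2/97.8 = 0.1247; cost = 9.94%.
Revolver drawn: weight = 26.1/97.8 = 0.2669; after-tax cost = 8% × (1 − 18.2%) = 6.5440%.
WACC = 0.6084 × 8.4000% + 0.1247 × 9.9400% + 0.2669 × 6.5440% = 8.0968%.

8.10%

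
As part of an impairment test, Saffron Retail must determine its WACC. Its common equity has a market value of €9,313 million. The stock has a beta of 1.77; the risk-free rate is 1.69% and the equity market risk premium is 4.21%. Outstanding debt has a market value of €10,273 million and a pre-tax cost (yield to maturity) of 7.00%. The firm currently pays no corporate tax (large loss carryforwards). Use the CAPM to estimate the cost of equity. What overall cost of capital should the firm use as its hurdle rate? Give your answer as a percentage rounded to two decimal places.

Cost of equity via CAPM: Re = 1.69% + 1.77 × 4.21% = 9.1417%.
Total capital V = 9313 + 10273 = 19586.
Equity: weight = 9313/19586 = 0.4755; cost = 9.1417%.
Debt: weight = 10273/19586 = 0.5245; after-tax cost = 7% × (1 − 0%) = 7.0000%.
WACC = 0.4755 × 9.1417% + 0.5245 × 7.0000% = 8.0184%.

8.02%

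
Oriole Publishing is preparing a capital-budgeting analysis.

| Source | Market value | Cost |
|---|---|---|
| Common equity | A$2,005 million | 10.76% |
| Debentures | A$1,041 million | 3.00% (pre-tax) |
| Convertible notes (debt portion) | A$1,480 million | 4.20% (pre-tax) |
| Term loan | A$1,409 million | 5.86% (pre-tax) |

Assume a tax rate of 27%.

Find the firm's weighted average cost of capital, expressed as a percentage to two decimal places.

Total capital V = 2005 + 1041 + 1480 + 1409 = 5935.
Equity: weight = 2005/5935 = 0.3378; cost = 10.76%.
Debentures: weight = 1041/5935 = 0.1754; after-tax cost = 3% × (1 − 27%) = 2.1900%.
Convertible notes (debt portion): weight = 1480/5935 = 0.2494; after-tax cost = 4.2% × (1 − 27%) = 3.0660%.
Term loan: weight = 1409/5935 = 0.2374; after-tax cost = 5.86% × (1 − 27%) = 4.2778%.
WACC = 0.3378 × 10.7600% + 0.1754 × 2.1900% + 0.2494 × 3.0660% + 0.2374 × 4.2778% = 5.7993%.

5.80%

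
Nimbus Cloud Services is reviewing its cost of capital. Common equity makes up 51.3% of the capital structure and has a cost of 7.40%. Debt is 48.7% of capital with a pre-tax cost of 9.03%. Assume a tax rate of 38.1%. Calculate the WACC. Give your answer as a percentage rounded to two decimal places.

After-tax cost of debt = 9.03% × (1 − 38.1%) = 5.5896%.
WACC = 0.513 × 7.4000% + 0.487 × 5.5896% = 6.5183%.

6.52%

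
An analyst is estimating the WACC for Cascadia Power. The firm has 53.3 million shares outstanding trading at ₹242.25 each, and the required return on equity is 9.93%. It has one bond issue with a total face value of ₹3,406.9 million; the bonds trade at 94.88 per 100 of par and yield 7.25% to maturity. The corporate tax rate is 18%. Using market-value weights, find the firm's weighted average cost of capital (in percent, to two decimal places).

9.13%

Market value of equity E = 242.25 × 53.3m = 12911.925m. Market value of debt D = 3406.9m × 94.88/100 = 3232.46672m.
Total capital V = 12911.925 + 3232.46672 = 16144.39172.
Equity: weight = 12911.925/16144.39172 = 0.7998; cost = 9.93%.
Bonds outstanding: weight = 3232.46672/16144.39172 = 0.2002; after-tax cost = 7.25% × (1 − 18%) = 5.9450%.
WACC = 0.7998 × 9.9300% + 0.2002 × 5.9450% = 9.1321%.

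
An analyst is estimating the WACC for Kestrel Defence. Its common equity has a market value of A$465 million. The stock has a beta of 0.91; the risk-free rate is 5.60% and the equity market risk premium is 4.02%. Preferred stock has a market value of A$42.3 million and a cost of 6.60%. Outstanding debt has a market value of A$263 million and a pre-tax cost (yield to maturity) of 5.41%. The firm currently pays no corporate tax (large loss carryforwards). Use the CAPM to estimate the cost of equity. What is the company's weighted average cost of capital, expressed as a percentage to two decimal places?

7.80%

Cost of equity via CAPM: Re = 5.6% + 0.91 × 4.02% = 9.2582%.
Total capital V = 465 + 42.3 + 263 = 770.3.
Equity: weight = 465/770.3 = 0.6037; cost = 9.2582%.
Preferred: weight = 42.3/770.3 = 0.0549; cost = 6.6%.
Debt: weight = 263/770.3 = 0.3414; after-tax cost = 5.41% × (1 − 0%) = 5.4100%.
WACC = 0.6037 × 9.2582% + 0.0549 × 6.6000% + 0.3414 × 5.4100% = 7.7984%.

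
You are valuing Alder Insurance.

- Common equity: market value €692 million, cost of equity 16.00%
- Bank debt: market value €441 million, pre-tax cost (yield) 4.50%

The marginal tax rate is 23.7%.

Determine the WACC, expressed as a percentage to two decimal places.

Total capital V = 692 + 441 = 1133.
Equity: weight = 692/1133 = 0.6108; cost = 16%.
Bank debt: weight = 441/1133 = 0.3892; after-tax cost = 4.5% × (1 − 23.7%) = 3.4335%.
WACC = 0.6108 × 16.0000% + 0.3892 × 3.4335% = 11.1087%.

11.11%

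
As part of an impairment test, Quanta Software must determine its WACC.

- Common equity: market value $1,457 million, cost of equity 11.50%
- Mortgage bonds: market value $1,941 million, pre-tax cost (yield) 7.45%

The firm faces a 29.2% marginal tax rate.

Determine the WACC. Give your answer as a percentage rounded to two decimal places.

7.94%

Total capital V = 1457 + 1941 = 3398.
Equity: weight = 1457/3398 = 0.4288; cost = 11.5%.
Mortgage bonds: weight = 1941/3398 = 0.5712; after-tax cost = 7.45% × (1 − 29.2%) = 5.2746%.
WACC = 0.4288 × 11.5000% + 0.5712 × 5.2746% = 7.9439%.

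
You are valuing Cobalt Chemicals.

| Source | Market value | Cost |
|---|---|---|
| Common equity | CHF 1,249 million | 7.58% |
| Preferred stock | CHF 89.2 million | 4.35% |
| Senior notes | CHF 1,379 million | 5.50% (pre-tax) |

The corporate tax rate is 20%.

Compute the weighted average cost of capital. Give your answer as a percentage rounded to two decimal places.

5.86%

Total capital V = 1249 + 89.2 + 1379 = 2717.2.
Equity: weight = 1249/2717.2 = 0.4597; cost = 7.58%.
Preferred: weight = 89.2/2717.2 = 0.0328; cost = 4.35%.
Senior notes: weight = 1379/2717.2 = 0.5075; after-tax cost = 5.5% × (1 − 20%) = 4.4000%.
WACC = 0.4597 × 7.5800% + 0.0328 × 4.3500% + 0.5075 × 4.4000% = 5.8601%.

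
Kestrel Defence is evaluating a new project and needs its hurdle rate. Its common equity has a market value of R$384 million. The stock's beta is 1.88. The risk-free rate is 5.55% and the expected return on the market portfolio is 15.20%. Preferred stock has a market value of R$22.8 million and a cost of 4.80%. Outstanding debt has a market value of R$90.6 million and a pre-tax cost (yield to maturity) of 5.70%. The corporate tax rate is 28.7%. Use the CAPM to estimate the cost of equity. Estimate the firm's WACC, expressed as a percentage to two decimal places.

19.25%

Market risk premium = 15.2% − 5.55% = 9.65%.
Cost of equity via CAPM: Re = 5.55% + 1.88 × 9.65% = 23.6920%.
Total capital V = 384 + 22.8 + 90.6 = 497.4.
Equity: weight = 384/497.4 = 0.7720; cost = 23.692%.
Preferred: weight = 22.8/497.4 = 0.0458; cost = 4.8%.
Debt: weight = 90.6/497.4 = 0.1821; after-tax cost = 5.7% × (1 − 28.7%) = 4.0641%.
WACC = 0.7720 × 23.6920% + 0.0458 × 4.8000% + 0.1821 × 4.0641% = 19.2509%.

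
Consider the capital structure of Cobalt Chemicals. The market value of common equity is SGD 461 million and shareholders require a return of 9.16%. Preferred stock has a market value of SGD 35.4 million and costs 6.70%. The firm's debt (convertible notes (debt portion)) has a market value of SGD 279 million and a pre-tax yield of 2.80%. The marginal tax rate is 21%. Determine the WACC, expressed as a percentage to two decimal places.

6.55%

Total capital V = 461 + 35.4 + 279 = 775.4.
Equity: weight = 461/775.4 = 0.5945; cost = 9.16%.
Preferred: weight = 35.4/775.4 = 0.0457; cost = 6.7%.
Convertible notes (debt portion): weight = 279/775.4 = 0.3598; after-tax cost = 2.8% × (1 − 21%) = 2.2120%.
WACC = 0.5945 × 9.1600% + 0.0457 × 6.7000% + 0.3598 × 2.2120% = 6.5477%.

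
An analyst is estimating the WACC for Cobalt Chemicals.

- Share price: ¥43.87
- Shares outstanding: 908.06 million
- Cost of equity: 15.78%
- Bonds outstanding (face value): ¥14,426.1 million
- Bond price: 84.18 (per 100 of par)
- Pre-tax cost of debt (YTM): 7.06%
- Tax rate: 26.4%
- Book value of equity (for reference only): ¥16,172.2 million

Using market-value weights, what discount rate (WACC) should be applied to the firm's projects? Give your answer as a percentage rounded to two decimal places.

13.31%

Market value of equity E = 43.87 × 908.06m = 39836.5922m. Market value of debt D = 14426.1m × 84.18/100 = 12143.89098m.
Total capital V = 39836.5922 + 12143.89098 = 51980.48318.
Equity: weight = 39836.5922/51980.48318 = 0.7664; cost = 15.78%.
Bonds outstanding: weight = 12143.89098/51980.48318 = 0.2336; after-tax cost = 7.06% × (1 − 26.4%) = 5.1962%.
WACC = 0.7664 × 15.7800% + 0.2336 × 5.1962% = 13.3074%.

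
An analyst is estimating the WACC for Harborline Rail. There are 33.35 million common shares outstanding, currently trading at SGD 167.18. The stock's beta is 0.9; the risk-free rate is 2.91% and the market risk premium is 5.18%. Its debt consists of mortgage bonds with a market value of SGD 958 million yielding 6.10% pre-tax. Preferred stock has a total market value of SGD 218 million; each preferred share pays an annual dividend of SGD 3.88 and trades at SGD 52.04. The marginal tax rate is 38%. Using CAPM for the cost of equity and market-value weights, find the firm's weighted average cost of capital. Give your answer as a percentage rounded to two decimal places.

Cost of equity via CAPM: Re = 2.91% + 0.9 × 5.18% = 7.5720%.
Cost of preferred: Rp = 3.88 / 52.04 = 7.4558%.
Market value of equity E = 167.18 × 33.35m = 5575.453m.
Total capital V = 5575.453 + 218 + 958 = 6751.453.
Equity: weight = 5575.453/6751.453 = 0.8258; cost = 7.572%.
Preferred: weight = 218/6751.453 = 0.0323; cost = 7.4558%.
Mortgage bonds: weight = 958/6751.453 = 0.1419; after-tax cost = 6.1% × (1 − 38%) = 3.7820%.
WACC = 0.8258 × 7.5720% + 0.0323 × 7.4558% + 0.1419 × 3.7820% = 7.0305%.

7.03%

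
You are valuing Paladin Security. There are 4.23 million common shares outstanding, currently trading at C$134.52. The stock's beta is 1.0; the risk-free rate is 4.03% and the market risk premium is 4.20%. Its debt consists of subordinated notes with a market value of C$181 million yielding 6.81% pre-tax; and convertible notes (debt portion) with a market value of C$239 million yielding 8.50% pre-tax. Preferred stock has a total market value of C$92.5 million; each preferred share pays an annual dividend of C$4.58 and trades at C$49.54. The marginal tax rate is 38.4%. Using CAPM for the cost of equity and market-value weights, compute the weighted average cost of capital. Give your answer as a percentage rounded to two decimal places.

Cost of equity via CAPM: Re = 4.03% + 1.0 × 4.2% = 8.2300%.
Cost of preferred: Rp = 4.58 / 49.54 = 9.2451%.
Market value of equity E = 134.52 × 4.23m = 569.0196m.
Total capital V = 569.0196 + 92.5 + 181 + 239 = 1081.5196.
Equity: weight = 569.0196/1081.5196 = 0.5261; cost = 8.23%.
Preferred: weight = 92.5/1081.5196 = 0.0855; cost = 9.2451%.
Subordinated notes: weight = 181/1081.5196 = 0.1674; after-tax cost = 6.81% × (1 − 38.4%) = 4.1950%.
Convertible notes (debt portion): weight = 239/1081.5196 = 0.2210; after-tax cost = 8.5% × (1 − 38.4%) = 5.2360%.
WACC = 0.5261 × 8.2300% + 0.0855 × 9.2451% + 0.1674 × 4.1950% + 0.2210 × 5.2360% = 6.9799%.

6.98%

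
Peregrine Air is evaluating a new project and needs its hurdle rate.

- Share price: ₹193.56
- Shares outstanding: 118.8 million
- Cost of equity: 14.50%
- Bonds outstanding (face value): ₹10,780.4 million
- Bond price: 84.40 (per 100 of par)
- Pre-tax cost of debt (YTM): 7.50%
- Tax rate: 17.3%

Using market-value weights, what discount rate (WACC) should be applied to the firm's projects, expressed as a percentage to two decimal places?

Market value of equity E = 193.56 × 118.8m = 22994.928m. Market value of debt D = 10780.4m × 84.4/100 = 9098.6576m.
Total capital V = 22994.928 + 9098.6576 = 32093.5856.
Equity: weight = 22994.928/32093.5856 = 0.7165; cost = 14.5%.
Bonds outstanding: weight = 9098.6576/32093.5856 = 0.2835; after-tax cost = 7.5% × (1 − 17.3%) = 6.2025%.
WACC = 0.7165 × 14.5000% + 0.2835 × 6.2025% = 12.1476%.

12.15%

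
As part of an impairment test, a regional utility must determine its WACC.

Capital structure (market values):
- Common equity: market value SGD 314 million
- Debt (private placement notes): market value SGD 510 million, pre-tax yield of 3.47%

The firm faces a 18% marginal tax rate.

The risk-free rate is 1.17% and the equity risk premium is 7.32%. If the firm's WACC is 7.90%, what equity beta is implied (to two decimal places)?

2.04

Total capital V = 314 + 510 = 824.
Equity weight = 314/824 = 0.3811.
Private placement notes weight = 510/824 = 0.6189.
Debt contribution = 0.6189 × 3.47% × (1 − 18%) = 1.7611%.
Required equity contribution = 7.9% − 1.7611% = 6.1389%  ⇒  Re = 16.1097%.
CAPM: 16.1097% = 1.17% + β × 7.32%  ⇒  β = 2.0409.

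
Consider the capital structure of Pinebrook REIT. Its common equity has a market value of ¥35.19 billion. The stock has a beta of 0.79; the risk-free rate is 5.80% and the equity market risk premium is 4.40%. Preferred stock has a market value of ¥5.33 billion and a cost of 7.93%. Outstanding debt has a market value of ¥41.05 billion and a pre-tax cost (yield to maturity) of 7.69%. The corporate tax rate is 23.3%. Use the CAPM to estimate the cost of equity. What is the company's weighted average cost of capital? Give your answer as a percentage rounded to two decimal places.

7.49%

Cost of equity via CAPM: Re = 5.8% + 0.79 × 4.4% = 9.2760%.
Total capital V = 35.19 + 5.33 + 41.05 = 81.57.
Equity: weight = 35.19/81.57 = 0.4314; cost = 9.276%.
Preferred: weight = 5.33/81.57 = 0.0653; cost = 7.93%.
Debt: weight = 41.05/81.57 = 0.5032; after-tax cost = 7.69% × (1 − 23.3%) = 5.8982%.
WACC = 0.4314 × 9.2760% + 0.0653 × 7.9300% + 0.5032 × 5.8982% = 7.4882%.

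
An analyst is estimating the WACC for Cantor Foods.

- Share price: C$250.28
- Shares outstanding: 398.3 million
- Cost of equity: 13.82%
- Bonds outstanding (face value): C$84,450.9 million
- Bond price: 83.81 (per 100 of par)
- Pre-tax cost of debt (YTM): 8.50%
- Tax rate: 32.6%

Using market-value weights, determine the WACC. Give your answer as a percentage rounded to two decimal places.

10.46%

Market value of equity E = 250.28 × 398.3m = 99686.524m. Market value of debt D = 84450.9m × 83.81/100 = 70778.29929m.
Total capital V = 99686.524 + 70778.29929 = 170464.82329.
Equity: weight = 99686.524/170464.82329 = 0.5848; cost = 13.82%.
Bonds outstanding: weight = 70778.29929/170464.82329 = 0.4152; after-tax cost = 8.5% × (1 − 32.6%) = 5.7290%.
WACC = 0.5848 × 13.8200% + 0.4152 × 5.7290% = 10.4606%.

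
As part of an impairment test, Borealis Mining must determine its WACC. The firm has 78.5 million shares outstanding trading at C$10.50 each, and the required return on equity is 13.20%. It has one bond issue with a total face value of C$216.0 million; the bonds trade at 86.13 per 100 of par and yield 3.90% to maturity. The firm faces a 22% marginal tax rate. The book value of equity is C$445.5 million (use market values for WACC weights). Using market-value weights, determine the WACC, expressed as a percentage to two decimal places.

11.33%

Market value of equity E = 10.5 × 78.5m = 824.25m. Market value of debt D = 216m × 86.13/100 = 186.0408m.
Total capital V = 824.25 + 186.0408 = 1010.2908.
Equity: weight = 824.25/1010.2908 = 0.8159; cost = 13.2%.
Bonds outstanding: weight = 186.0408/1010.2908 = 0.1841; after-tax cost = 3.9% × (1 − 22%) = 3.0420%.
WACC = 0.8159 × 13.2000% + 0.1841 × 3.0420% = 11.3294%.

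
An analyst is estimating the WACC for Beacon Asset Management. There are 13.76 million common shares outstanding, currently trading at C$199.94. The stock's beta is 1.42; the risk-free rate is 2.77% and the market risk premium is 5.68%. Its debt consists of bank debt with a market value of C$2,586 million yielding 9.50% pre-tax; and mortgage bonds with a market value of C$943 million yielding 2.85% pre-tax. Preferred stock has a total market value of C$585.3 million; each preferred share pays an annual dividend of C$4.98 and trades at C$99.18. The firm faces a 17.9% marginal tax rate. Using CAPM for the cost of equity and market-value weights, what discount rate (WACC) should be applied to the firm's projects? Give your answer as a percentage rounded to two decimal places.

Cost of equity via CAPM: Re = 2.77% + 1.42 × 5.68% = 10.8356%.
Cost of preferred: Rp = 4.98 / 99.18 = 5.0212%.
Market value of equity E = 199.94 × 13.76m = 2751.1744m.
Total capital V = 2751.1744 + 585.3 + 2586 + 943 = 6865.4744.
Equity: weight = 2751.1744/6865.4744 = 0.4007; cost = 10.8356%.
Preferred: weight = 585.3/6865.4744 = 0.0853; cost = 5.0212%.
Bank debt: weight = 2586/6865.4744 = 0.3767; after-tax cost = 9.5% × (1 − 17.9%) = 7.7995%.
Mortgage bonds: weight = 943/6865.4744 = 0.1374; after-tax cost = 2.85% × (1 − 17.9%) = 2.3398%.
WACC = 0.4007 × 10.8356% + 0.0853 × 5.0212% + 0.3767 × 7.7995% + 0.1374 × 2.3398% = 8.0294%.

8.03%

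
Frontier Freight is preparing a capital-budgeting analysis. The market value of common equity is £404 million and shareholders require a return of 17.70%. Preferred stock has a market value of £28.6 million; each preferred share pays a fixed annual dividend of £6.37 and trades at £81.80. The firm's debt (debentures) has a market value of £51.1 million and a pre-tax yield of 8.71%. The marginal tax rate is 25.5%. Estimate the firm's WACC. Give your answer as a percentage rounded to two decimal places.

15.93%

Cost of preferred: Rp = 6.37 / 81.8 = 7.7873%.
Total capital V = 404 + 28.6 + 51.1 = 483.7.
Equity: weight = 404/483.7 = 0.8352; cost = 17.7%.
Preferred: weight = 28.6/483.7 = 0.0591; cost = 7.7873%.
Debentures: weight = 51.1/483.7 = 0.1056; after-tax cost = 8.71% × (1 − 25.5%) = 6.4890%.
WACC = 0.8352 × 17.7000% + 0.0591 × 7.7873% + 0.1056 × 6.4890% = 15.9295%.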